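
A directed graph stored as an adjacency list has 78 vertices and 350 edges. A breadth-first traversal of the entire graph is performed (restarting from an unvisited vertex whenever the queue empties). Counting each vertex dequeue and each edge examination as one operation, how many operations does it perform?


A full BFS traversal dequeues each vertex once and examines each edge once.
Vertex visits: 78
Edge visits: 350
V + E = 78 + 350 = 428


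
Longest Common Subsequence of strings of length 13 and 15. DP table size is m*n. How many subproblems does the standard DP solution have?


DP table indexed by positions in both strings.
First string: 13 positions
Second string: 15 positions
Total = 13 * 15 = 195


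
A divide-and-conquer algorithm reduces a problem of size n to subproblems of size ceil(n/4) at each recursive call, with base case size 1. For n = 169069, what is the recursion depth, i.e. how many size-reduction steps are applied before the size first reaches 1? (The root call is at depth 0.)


Each step divides the size by 4 (rounding up); after k steps the size is ceil(n/4^k), which equals 1 exactly when 4^k >= n.
So the depth is the smallest k with 4^k >= 169069, i.e. ceil(log_4(169069)).
4^8 = 65536 < 169069 <= 262144 = 4^9
Recursion depth = 9


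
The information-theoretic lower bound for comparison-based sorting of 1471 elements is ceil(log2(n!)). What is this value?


A binary decision tree of height h has at most 2^h leaves and needs at least n! of them, so h >= ceil(log2(n!)).
1471! is far too large to multiply out, so use Stirling's series:
  ln(n!) ~ n ln n - n + (1/2) ln(2 pi n) + 1/(12n)  (error below 1/(360 n^3), negligible here)
  ln(1471) = 7.2936977
  n ln n = 1471 * 7.2936977 = 10729.0293
  (1/2) ln(2 pi * 1471) = (1/2) ln(9242.5656) = 4.5658
  1/(12*1471) = 0.0001
  ln(1471!) ~ 10729.0293 - 1471 + 4.5658 + 0.0001 = 9262.5952
Convert to base 2: log2(1471!) = 9262.5952 / ln 2 = 9262.5952 / 0.69314718 = 13363.1002
ceil(13363.1002) = 13364


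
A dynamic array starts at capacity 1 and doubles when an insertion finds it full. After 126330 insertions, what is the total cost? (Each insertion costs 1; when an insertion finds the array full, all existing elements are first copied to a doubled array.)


Insertion cost: 126330 (one per element)
Resizes occur just before inserting elements 2, 3, 5, 9, ...
Elements copied at each resize: 1 + 2 + 4 + 8 + 16 + 32 + 64 + 128 + 256 + 512 + 1024 + 2048 + 4096 + 8192 + 16384 + 32768 + 65536
Sum of copies = 131071 (geometric series: 2^k - 1)
Total = 126330 + 131071 = 257401


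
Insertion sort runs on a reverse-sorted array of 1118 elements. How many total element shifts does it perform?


Sum of shifts = 1 + 2 + 3 + ... + 1117
= 1118 * 1117 / 2
= 1248806 / 2
= 624403


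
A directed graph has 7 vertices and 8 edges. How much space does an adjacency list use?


Adjacency list: one list head per vertex + one entry per edge
Vertex heads: 7
Edge entries: 8
Total = 7 + 8 = 15


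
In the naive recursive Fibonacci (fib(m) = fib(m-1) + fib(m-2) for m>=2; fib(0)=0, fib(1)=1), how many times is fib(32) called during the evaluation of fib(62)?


Let N(m) = number of times fib(m) is called while evaluating fib(62).
N(62) = 1 (the initial call).
N(61) = 1 (only fib(62) calls it).
For 1 <= m <= 60: fib(m) is called by fib(m+1) and fib(m+2), so
  N(m) = N(m+1) + N(m+2).
fib(0) is called only by fib(2), so N(0) = N(2).
Walk down from m=62:
  N(62)=1, N(61)=1, N(60)=2, N(59)=3, N(58)=5, N(57)=8, N(56)=13, N(55)=21, N(54)=34, N(53)=55, N(52)=89, N(51)=144, N(50)=233, N(49)=377, N(48)=610, N(47)=987, N(46)=1597, N(45)=2584, N(44)=4181, N(43)=6765, N(42)=10946, N(41)=17711, N(40)=28657, N(39)=46368, N(38)=75025, N(37)=121393, N(36)=196418, N(35)=317811, N(34)=514229, N(33)=832040, N(32)=1346269
N(32) = 1346269


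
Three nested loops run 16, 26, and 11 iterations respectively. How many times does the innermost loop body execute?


Loop 1 (outermost): 16 iterations
Loop 2 (middle): 26 iterations per outer
Loop 3 (innermost): 11 iterations per middle
Total = 16 * 26 * 11 = 4576


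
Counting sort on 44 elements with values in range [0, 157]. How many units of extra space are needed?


Output array size: 44 (to store sorted result)
Count array size: 158 (one slot per possible value, range 0 to 157)
Total extra space = 44 + 158 = 202


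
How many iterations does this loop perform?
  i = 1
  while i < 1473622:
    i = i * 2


The loop variable doubles each iteration:
i = 1 -> 2 -> 4 -> 8 -> 16 -> 32 -> 64 -> 128 -> 256 -> 512 -> 1024 -> 2048 -> 4096 -> 8192 -> 16384 -> 32768 -> 65536 -> 131072 -> 262144 -> 524288 -> 1048576 -> 2097152 (stop, 2097152 >= 1473622)
Number of doublings = ceil(log2(1473622)) = 21


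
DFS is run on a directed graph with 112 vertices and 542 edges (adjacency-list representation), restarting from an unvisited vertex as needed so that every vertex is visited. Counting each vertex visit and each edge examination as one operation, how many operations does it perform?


A full DFS traversal processes each vertex exactly once (push/pop on stack).
Each directed edge is examined once.
V = 112, E = 542
V + E = 654


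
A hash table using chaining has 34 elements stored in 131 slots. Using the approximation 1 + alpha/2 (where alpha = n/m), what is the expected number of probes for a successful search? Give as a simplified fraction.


Load factor alpha = n/m = 34/131
Expected probes = 1 + alpha/2 = 1 + 34/(2*131)
= 1 + 34/262
= 262/262 + 34/262
= 296/262
Simplify: 148/131


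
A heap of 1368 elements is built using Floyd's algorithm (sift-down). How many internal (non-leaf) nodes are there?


Leaf nodes occupy roughly half the array.
Sift-down is called for each internal node, starting from the last one.
Internal nodes = floor(n/2) = floor(1368/2) = 684


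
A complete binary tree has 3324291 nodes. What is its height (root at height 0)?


In a complete binary tree, level k holds nodes 2^k .. 2^(k+1)-1 (1-indexed).
Height = floor(log2(n)) = floor(log2(3324291)) = 21
Check: 2^21 = 2097152 <= 3324291 < 4194304 = 2^22


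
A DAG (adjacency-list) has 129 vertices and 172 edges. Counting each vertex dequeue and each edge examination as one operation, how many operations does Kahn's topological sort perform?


V = 129 (vertex processing)
E = 172 (edge processing)
V + E = 129 + 172 = 301


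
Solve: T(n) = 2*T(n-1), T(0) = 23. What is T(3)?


Unrolling:
T(3) = 2*T(2) = 2^2*T(1) = ... = 2^3*T(0)
= 2^3 * 23
= 8 * 23 = 184


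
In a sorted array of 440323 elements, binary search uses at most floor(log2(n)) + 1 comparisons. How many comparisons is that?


Halving sequence: 440323 -> 220161 -> 110080 -> 55040 -> 27520 -> 13760 -> 6880 -> 3440 -> 1720 -> 860 -> 430 -> 215 -> 107 -> 53 -> 26 -> 13 -> 6 -> 3 -> 1
Number of halvings = 18
Max comparisons = 18 + 1 = 19


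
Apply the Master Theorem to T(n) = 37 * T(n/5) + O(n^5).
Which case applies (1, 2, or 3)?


The Master Theorem: T(n) = a*T(n/b) + O(n^c)
  a = 37, b = 5, c = 5
log_b(a) = log_5(37) ~ 2.244
Compare b^c with a: 5^5 = 3125 > 37, so c > log_b(a).
Since c > log_b(a), Case 3 applies.
T(n) = O(n^5)
Master Theorem case = 3


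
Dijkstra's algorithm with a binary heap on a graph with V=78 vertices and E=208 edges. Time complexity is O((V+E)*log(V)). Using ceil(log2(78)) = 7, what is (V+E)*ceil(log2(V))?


Dijkstra with a binary heap: each vertex is extracted once, each edge may relax once.
Each heap operation costs O(log V).
V + E = 78 + 208 = 286
ceil(log2(78)) = 7 (since 2^6 = 64 < 78 <= 128 = 2^7)
Total heap work = (V+E) * ceil(log2(V)) = 286 * 7 = 2002


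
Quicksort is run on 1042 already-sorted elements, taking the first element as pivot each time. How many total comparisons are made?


Sum of comparisons per partition:
1041 + 1040 + ... + 1 + 0
= 1042 * (1042 - 1) / 2
= 1042 * 1041 / 2
= 542361


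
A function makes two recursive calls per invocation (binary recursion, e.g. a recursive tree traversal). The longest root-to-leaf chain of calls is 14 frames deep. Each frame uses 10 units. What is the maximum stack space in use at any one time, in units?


Binary recursion: the two calls run one after the other, so only one root-to-leaf chain of frames is on the stack at a time.
Maximum depth (longest chain) = 14 frames
Each frame = 10 units
Max stack space = 14 * 10 = 140


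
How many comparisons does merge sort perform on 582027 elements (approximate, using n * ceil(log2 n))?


Recursion depth: ceil(log2(582027)) = 20
Each recursion level merges n = 582027 elements
Total = 582027 * 20 = 11640540


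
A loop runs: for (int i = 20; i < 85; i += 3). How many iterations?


Loop starts at i = 20, increments by 3, stops when i >= 85.
Number of iterations = ceil((85 - 20) / 3)
= ceil(65 / 3)
= 22


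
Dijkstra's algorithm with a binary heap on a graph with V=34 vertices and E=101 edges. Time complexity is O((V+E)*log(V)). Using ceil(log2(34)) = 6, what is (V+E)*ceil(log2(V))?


Dijkstra with a binary heap: each vertex is extracted once, each edge may relax once.
Each heap operation costs O(log V).
V + E = 34 + 101 = 135
ceil(log2(34)) = 6 (since 2^5 = 32 < 34 <= 64 = 2^6)
Total heap work = (V+E) * ceil(log2(V)) = 135 * 6 = 810


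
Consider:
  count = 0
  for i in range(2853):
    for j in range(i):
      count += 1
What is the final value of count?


For each i, the inner loop runs i times:
  i=0: inner runs 0 times
  i=1: inner runs 1 time
  i=2: inner runs 2 times
  i=3: inner runs 3 times
  i=4: inner runs 4 times
  i=5: inner runs 5 times
  i=6: inner runs 6 times
  i=7: inner runs 7 times
  ...
Total = 0 + 1 + 2 + ... + 2852 = 2853*(2853-1)/2 = 4068378


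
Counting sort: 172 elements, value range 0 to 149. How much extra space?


n = 172 (output array)
k = 150 (count array for 150 distinct values)
Extra space = 172 + 150 = 322


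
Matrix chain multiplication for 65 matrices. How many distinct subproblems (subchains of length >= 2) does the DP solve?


Subproblems are indexed by (i, j) where i < j.
Number of such pairs = n*(n-1)/2
= 65 * 64 / 2
= 2080


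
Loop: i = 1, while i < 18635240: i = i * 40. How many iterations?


i multiplies by 40 each step:
i = 1 -> 40 -> 1600 -> 64000 -> 2560000 -> 102400000 (stop)
Iterations = ceil(log_40(18635240)) = 5


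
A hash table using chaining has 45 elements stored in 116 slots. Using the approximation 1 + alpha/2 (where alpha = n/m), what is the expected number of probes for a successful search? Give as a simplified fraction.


Load factor alpha = n/m = 45/116
Expected probes = 1 + alpha/2 = 1 + 45/(2*116)
= 1 + 45/232
= 232/232 + 45/232
= 277/232


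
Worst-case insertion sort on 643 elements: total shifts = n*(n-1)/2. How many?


Sum of shifts = 1 + 2 + 3 + ... + 642
= 643 * 642 / 2
= 412806 / 2
= 206403


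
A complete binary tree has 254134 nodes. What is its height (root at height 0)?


In a complete binary tree, level k holds nodes 2^k .. 2^(k+1)-1 (1-indexed).
Height = floor(log2(n)) = floor(log2(254134)) = 17
Check: 2^17 = 131072 <= 254134 < 262144 = 2^18


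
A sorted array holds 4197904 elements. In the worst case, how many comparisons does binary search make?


Halving sequence: 4197904 -> 2098952 -> 1049476 -> 524738 -> 262369 -> 131184 -> 65592 -> 32796 -> 16398 -> 8199 -> 4099 -> 2049 -> 1024 -> 512 -> 256 -> 128 -> 64 -> 32 -> 16 -> 8 -> 4 -> 2 -> 1
Number of halvings = 22
Max comparisons = 22 + 1 = 23


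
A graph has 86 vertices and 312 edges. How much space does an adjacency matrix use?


Adjacency matrix: V x V grid of entries
Space = V^2 = 86^2 = 86 * 86 = 7396


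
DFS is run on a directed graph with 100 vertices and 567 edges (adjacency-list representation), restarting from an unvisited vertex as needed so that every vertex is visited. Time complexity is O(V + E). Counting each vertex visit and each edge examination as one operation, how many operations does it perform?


A full DFS traversal processes each vertex exactly once (push/pop on stack).
Each directed edge is examined once.
V = 100, E = 567
V + E = 667


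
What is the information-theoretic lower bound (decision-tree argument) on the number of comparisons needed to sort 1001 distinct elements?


A binary decision tree of height h has at most 2^h leaves and needs at least n! of them, so h >= ceil(log2(n!)).
1001! is far too large to multiply out, so use Stirling's series:
  ln(n!) ~ n ln n - n + (1/2) ln(2 pi n) + 1/(12n)  (error below 1/(360 n^3), negligible here)
  ln(1001) = 6.9087548
  n ln n = 1001 * 6.9087548 = 6915.6636
  (1/2) ln(2 pi * 1001) = (1/2) ln(6289.4685) = 4.3733
  1/(12*1001) = 0.0001
  ln(1001!) ~ 6915.6636 - 1001 + 4.3733 + 0.0001 = 5919.0370
Convert to base 2: log2(1001!) = 5919.0370 / ln 2 = 5919.0370 / 0.69314718 = 8539.3653
ceil(8539.3653) = 8540


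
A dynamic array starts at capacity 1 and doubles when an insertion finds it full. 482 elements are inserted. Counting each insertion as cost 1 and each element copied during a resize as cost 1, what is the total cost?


n = 482
Insertion costs: 482
Resizes copy 1, 2, 4, ... up to the largest power of 2 that is <= n-1 = 481, i.e. 256.
Copy costs = 1 + 2 + 4 + 8 + 16 + 32 + 64 + 128 + 256 = 511
Total = 482 + 511 = 993


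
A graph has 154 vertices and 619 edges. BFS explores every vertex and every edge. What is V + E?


A full BFS traversal dequeues each vertex once and examines each edge once.
Vertex visits: 154
Edge visits: 619
V + E = 154 + 619 = 773


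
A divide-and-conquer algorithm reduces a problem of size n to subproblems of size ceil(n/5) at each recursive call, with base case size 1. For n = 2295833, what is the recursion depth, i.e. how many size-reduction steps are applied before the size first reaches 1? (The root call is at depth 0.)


Each step divides the size by 5 (rounding up); after k steps the size is ceil(n/5^k), which equals 1 exactly when 5^k >= n.
So the depth is the smallest k with 5^k >= 2295833, i.e. ceil(log_5(2295833)).
5^9 = 1953125 < 2295833 <= 9765625 = 5^10
Recursion depth = 10


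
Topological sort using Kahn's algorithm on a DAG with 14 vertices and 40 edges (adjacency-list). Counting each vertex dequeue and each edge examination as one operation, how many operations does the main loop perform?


Kahn's algorithm:
  1. Compute in-degrees: O(V + E)
  2. Process queue: each vertex dequeued once (O(V))
     each edge examined once (O(E))
Total = V + E = 14 + 40 = 54


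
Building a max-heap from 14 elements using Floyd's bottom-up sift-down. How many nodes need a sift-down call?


In a heap of 14 elements (0-indexed array):
  Last element index: 13
  Parent of last element: floor((13 - 1) / 2) = 6
  Internal nodes: indices 0 to 6
  Count = floor(14/2) = 7


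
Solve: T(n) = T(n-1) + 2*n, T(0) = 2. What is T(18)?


Expanding the recurrence:
T(18) = T(17) + 2*18
       = T(16) + 2*17 + 2*18
       ...
       = T(0) + 2*(1 + 2 + ... + 18)
       = 2 + 2 * 18*19/2
       = 2 + 2 * 171
       = 2 + 342 = 344


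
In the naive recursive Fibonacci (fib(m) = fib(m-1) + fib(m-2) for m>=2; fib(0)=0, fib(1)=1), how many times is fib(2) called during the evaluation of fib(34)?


Let N(m) = number of times fib(m) is called while evaluating fib(34).
N(34) = 1 (the initial call).
N(33) = 1 (only fib(34) calls it).
For 1 <= m <= 32: fib(m) is called by fib(m+1) and fib(m+2), so
  N(m) = N(m+1) + N(m+2).
fib(0) is called only by fib(2), so N(0) = N(2).
Walk down from m=34:
  N(34)=1, N(33)=1, N(32)=2, N(31)=3, N(30)=5, N(29)=8, N(28)=13, N(27)=21, N(26)=34, N(25)=55, N(24)=89, N(23)=144, N(22)=233, N(21)=377, N(20)=610, N(19)=987, N(18)=1597, N(17)=2584, N(16)=4181, N(15)=6765, N(14)=10946, N(13)=17711, N(12)=28657, N(11)=46368, N(10)=75025, N(9)=121393, N(8)=196418, N(7)=317811, N(6)=514229, N(5)=832040, N(4)=1346269, N(3)=2178309, N(2)=3524578
N(2) = 3524578


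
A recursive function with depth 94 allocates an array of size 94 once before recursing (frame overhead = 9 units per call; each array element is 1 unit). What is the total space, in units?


Array allocation: 94 units (allocated once)
Stack frames: 94 deep * 9 per frame = 846 units
Total = 94 + 846 = 940


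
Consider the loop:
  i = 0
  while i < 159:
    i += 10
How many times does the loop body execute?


Starting at i = 0, each iteration adds 10.
Iterations until i >= 159:
  Iteration 1: i = 0 -> i = 10
  Iteration 2: i = 10 -> i = 20
  Iteration 3: i = 20 -> i = 30
  Iteration 4: i = 30 -> i = 40
  Iteration 5: i = 40 -> i = 50
  Iteration 6: i = 50 -> i = 60
  Iteration 7: i = 60 -> i = 70
  Iteration 8: i = 70 -> i = 80
  ... continuing ...
Total iterations = ceil(159/10) = 16


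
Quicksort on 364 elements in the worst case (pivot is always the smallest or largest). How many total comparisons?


In the worst case, each partition step picks the worst pivot:
  Partition 1: 363 comparisons (n-1 elements to compare)
  Partition 2: 362 comparisons
  Partition 3: 361 comparisons
  Partition 4: 360 comparisons
  Partition 5: 359 comparisons
  ...
  Last partition: 0 comparisons
Total = (n-1) + (n-2) + ... + 1 + 0 = n*(n-1)/2
= 364*363/2 = 66066


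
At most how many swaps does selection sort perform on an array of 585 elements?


Each of the 584 passes places one element in its final position.
Pass 1: swap minimum into position 0
Pass 2: swap minimum of remaining into position 1
...
Pass 584: last two elements, one swap
Maximum swaps = 585 - 1 = 584


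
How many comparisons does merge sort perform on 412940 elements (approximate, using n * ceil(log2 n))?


Recursion depth: ceil(log2(412940)) = 19
Each recursion level merges n = 412940 elements
Total = 412940 * 19 = 7845860


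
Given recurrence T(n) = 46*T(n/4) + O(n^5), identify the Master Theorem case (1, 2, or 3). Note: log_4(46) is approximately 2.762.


Master Theorem parameters: a=46, b=4, c=5
log_b(a) = 2.762
Compare b^c with a: 4^5 = 1024 > 46, so c > log_b(a).
Comparing c=5 vs log_b(a)=2.762:
5 > 2.762 => Case 3
Result: T(n) = O(n^5)
Master Theorem case = 3


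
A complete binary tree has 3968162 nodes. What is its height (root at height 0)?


In a complete binary tree, level k holds nodes 2^k .. 2^(k+1)-1 (1-indexed).
Height = floor(log2(n)) = floor(log2(3968162)) = 21
Check: 2^21 = 2097152 <= 3968162 < 4194304 = 2^22


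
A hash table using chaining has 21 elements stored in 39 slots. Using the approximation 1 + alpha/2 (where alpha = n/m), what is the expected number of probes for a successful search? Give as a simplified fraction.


Load factor alpha = n/m = 21/39
Expected probes = 1 + alpha/2 = 1 + 21/(2*39)
= 1 + 21/78
= 78/78 + 21/78
= 99/78
Simplify: 33/26


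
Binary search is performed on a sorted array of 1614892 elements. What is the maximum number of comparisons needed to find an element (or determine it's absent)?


Binary search halves the search space each comparison:
  Step 1: search space = 1614892 -> 807446
  Step 2: search space = 807446 -> 403723
  Step 3: search space = 403723 -> 201861
  Step 4: search space = 201861 -> 100930
  Step 5: search space = 100930 -> 50465
  Step 6: search space = 50465 -> 25232
  Step 7: search space = 25232 -> 12616
  Step 8: search space = 12616 -> 6308
  Step 9: search space = 6308 -> 3154
  Step 10: search space = 3154 -> 1577
  Step 11: search space = 1577 -> 788
  Step 12: search space = 788 -> 394
  Step 13: search space = 394 -> 197
  Step 14: search space = 197 -> 98
  Step 15: search space = 98 -> 49
  Step 16: search space = 49 -> 24
  Step 17: search space = 24 -> 12
  Step 18: search space = 12 -> 6
  Step 19: search space = 6 -> 3
  Step 20: search space = 3 -> 1
  Step 21: search space = 1 (final check)
Maximum comparisons = floor(log2(1614892)) + 1 = 20 + 1 = 21


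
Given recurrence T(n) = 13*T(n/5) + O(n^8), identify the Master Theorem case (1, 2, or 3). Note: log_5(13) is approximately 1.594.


Master Theorem parameters: a=13, b=5, c=8
log_b(a) = 1.594
Compare b^c with a: 5^8 = 390625 > 13, so c > log_b(a).
Comparing c=8 vs log_b(a)=1.594:
8 > 1.594 => Case 3
Result: T(n) = O(n^8)
Master Theorem case = 3


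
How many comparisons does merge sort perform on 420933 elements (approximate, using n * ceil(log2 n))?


Recursion depth: ceil(log2(420933)) = 19
Each recursion level merges n = 420933 elements
Total = 420933 * 19 = 7997727


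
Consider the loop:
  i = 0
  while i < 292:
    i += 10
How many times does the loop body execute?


Starting at i = 0, each iteration adds 10.
Iterations until i >= 292:
  Iteration 1: i = 0 -> i = 10
  Iteration 2: i = 10 -> i = 20
  Iteration 3: i = 20 -> i = 30
  Iteration 4: i = 30 -> i = 40
  Iteration 5: i = 40 -> i = 50
  Iteration 6: i = 50 -> i = 60
  Iteration 7: i = 60 -> i = 70
  Iteration 8: i = 70 -> i = 80
  ... continuing ...
Total iterations = ceil(292/10) = 30


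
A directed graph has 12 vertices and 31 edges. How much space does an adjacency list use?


Adjacency list: one list head per vertex + one entry per edge
Vertex heads: 12
Edge entries: 31
Total = 12 + 31 = 43


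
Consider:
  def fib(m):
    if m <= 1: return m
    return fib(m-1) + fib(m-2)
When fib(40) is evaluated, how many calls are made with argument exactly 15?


Let N(m) = number of times fib(m) is called while evaluating fib(40).
N(40) = 1 (the initial call).
N(39) = 1 (only fib(40) calls it).
For 1 <= m <= 38: fib(m) is called by fib(m+1) and fib(m+2), so
  N(m) = N(m+1) + N(m+2).
fib(0) is called only by fib(2), so N(0) = N(2).
Walk down from m=40:
  N(40)=1, N(39)=1, N(38)=2, N(37)=3, N(36)=5, N(35)=8, N(34)=13, N(33)=21, N(32)=34, N(31)=55, N(30)=89, N(29)=144, N(28)=233, N(27)=377, N(26)=610, N(25)=987, N(24)=1597, N(23)=2584, N(22)=4181, N(21)=6765, N(20)=10946, N(19)=17711, N(18)=28657, N(17)=46368, N(16)=75025, N(15)=121393
N(15) = 121393


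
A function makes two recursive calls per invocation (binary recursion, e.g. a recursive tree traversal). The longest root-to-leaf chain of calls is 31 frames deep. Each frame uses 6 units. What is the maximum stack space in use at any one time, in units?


Binary recursion: the two calls run one after the other, so only one root-to-leaf chain of frames is on the stack at a time.
Maximum depth (longest chain) = 31 frames
Each frame = 6 units
Max stack space = 31 * 6 = 186


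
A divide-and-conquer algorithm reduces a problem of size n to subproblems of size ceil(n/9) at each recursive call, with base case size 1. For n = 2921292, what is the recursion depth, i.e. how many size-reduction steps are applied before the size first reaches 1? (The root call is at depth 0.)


Each step divides the size by 9 (rounding up); after k steps the size is ceil(n/9^k), which equals 1 exactly when 9^k >= n.
So the depth is the smallest k with 9^k >= 2921292, i.e. ceil(log_9(2921292)).
9^6 = 531441 < 2921292 <= 4782969 = 9^7
Recursion depth = 7


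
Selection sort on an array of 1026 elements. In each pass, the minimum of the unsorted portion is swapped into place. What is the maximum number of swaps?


Selection sort performs one swap per pass:
  Pass 1: find min in positions 0 to 1025, swap with position 0
  Pass 2: find min in positions 1 to 1025, swap with position 1
  Pass 3: find min in positions 2 to 1025, swap with position 2
  Pass 4: find min in positions 3 to 1025, swap with position 3
  Pass 5: find min in positions 4 to 1025, swap with position 4
  ... (1020 more passes)
Total passes (and swaps) = n - 1 = 1026 - 1 = 1025


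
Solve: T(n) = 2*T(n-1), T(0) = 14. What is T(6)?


Unrolling:
T(6) = 2*T(5) = 2^2*T(4) = ... = 2^6*T(0)
= 2^6 * 14
= 64 * 14 = 896


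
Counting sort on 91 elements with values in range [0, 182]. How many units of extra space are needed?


Output array size: 91 (to store sorted result)
Count array size: 183 (one slot per possible value, range 0 to 182)
Total extra space = 91 + 183 = 274


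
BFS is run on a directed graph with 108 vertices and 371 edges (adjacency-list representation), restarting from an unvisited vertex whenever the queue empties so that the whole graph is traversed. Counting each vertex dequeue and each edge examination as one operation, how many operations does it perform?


A full BFS traversal dequeues each vertex exactly once and examines each directed edge exactly once.
V = 108 (vertex processing cost)
E = 371 (edge examination cost)
Total operations proportional to V + E = 108 + 371 = 479


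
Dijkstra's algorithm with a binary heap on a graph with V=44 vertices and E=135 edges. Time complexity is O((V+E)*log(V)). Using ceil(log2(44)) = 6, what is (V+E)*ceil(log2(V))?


Dijkstra with a binary heap: each vertex is extracted once, each edge may relax once.
Each heap operation costs O(log V).
V + E = 44 + 135 = 179
ceil(log2(44)) = 6 (since 2^5 = 32 < 44 <= 64 = 2^6)
Total heap work = (V+E) * ceil(log2(V)) = 179 * 6 = 1074


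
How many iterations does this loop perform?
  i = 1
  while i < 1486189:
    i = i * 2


The loop variable doubles each iteration:
i = 1 -> 2 -> 4 -> 8 -> 16 -> 32 -> 64 -> 128 -> 256 -> 512 -> 1024 -> 2048 -> 4096 -> 8192 -> 16384 -> 32768 -> 65536 -> 131072 -> 262144 -> 524288 -> 1048576 -> 2097152 (stop, 2097152 >= 1486189)
Number of doublings = ceil(log2(1486189)) = 21


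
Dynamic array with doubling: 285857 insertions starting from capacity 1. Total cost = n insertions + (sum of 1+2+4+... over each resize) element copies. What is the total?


n = 285857
Insertion costs: 285857
Resizes copy 1, 2, 4, ... up to the largest power of 2 that is <= n-1 = 285856, i.e. 262144.
Copy costs = 1 + 2 + 4 + 8 + 16 + 32 + 64 + 128 + 256 + 512 + 1024 + 2048 + 4096 + 8192 + 16384 + 32768 + 65536 + 131072 + 262144 = 524287
Total = 285857 + 524287 = 810144


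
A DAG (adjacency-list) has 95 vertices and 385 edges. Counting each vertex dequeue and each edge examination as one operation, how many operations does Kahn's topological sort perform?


V = 95 (vertex processing)
E = 385 (edge processing)
V + E = 95 + 385 = 480


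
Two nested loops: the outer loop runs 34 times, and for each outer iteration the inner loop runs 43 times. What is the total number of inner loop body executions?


Outer loop: 34 iterations
Inner loop: 43 iterations per outer iteration
Total = 34 * 43 = 1462


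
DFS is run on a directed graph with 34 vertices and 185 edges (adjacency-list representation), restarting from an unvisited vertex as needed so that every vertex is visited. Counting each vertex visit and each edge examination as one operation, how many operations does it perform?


A full DFS traversal processes each vertex exactly once (push/pop on stack).
Each directed edge is examined once.
V = 34, E = 185
V + E = 219


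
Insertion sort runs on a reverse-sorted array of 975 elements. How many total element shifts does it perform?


Sum of shifts = 1 + 2 + 3 + ... + 974
= 975 * 974 / 2
= 949650 / 2
= 474825


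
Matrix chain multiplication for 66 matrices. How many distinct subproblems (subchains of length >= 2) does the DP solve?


Subproblems are indexed by (i, j) where i < j.
Number of such pairs = n*(n-1)/2
= 66 * 65 / 2
= 2145


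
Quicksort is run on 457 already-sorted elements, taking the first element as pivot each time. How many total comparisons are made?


Sum of comparisons per partition:
456 + 455 + ... + 1 + 0
= 457 * (457 - 1) / 2
= 457 * 456 / 2
= 104196


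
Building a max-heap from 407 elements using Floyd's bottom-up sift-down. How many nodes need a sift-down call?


In a heap of 407 elements (0-indexed array):
  Last element index: 406
  Parent of last element: floor((406 - 1) / 2) = 202
  Internal nodes: indices 0 to 202
  Count = floor(407/2) = 203


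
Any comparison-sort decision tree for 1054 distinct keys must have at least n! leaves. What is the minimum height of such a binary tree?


A binary decision tree of height h has at most 2^h leaves and needs at least n! of them, so h >= ceil(log2(n!)).
1054! is far too large to multiply out, so use Stirling's series:
  ln(n!) ~ n ln n - n + (1/2) ln(2 pi n) + 1/(12n)  (error below 1/(360 n^3), negligible here)
  ln(1054) = 6.9603477
  n ln n = 1054 * 6.9603477 = 7336.2065
  (1/2) ln(2 pi * 1054) = (1/2) ln(6622.4773) = 4.3991
  1/(12*1054) = 0.0001
  ln(1054!) ~ 7336.2065 - 1054 + 4.3991 + 0.0001 = 6286.6057
Convert to base 2: log2(1054!) = 6286.6057 / ln 2 = 6286.6057 / 0.69314718 = 9069.6549
ceil(9069.6549) = 9070


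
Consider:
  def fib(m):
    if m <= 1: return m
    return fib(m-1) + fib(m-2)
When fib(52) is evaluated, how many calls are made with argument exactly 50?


Let N(m) = number of times fib(m) is called while evaluating fib(52).
N(52) = 1 (the initial call).
N(51) = 1 (only fib(52) calls it).
For 1 <= m <= 50: fib(m) is called by fib(m+1) and fib(m+2), so
  N(m) = N(m+1) + N(m+2).
fib(0) is called only by fib(2), so N(0) = N(2).
Walk down from m=52:
  N(52)=1, N(51)=1, N(50)=2
N(50) = 2


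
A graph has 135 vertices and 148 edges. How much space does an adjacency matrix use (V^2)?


Adjacency matrix: V x V grid of entries
Space = V^2 = 135^2 = 135 * 135 = 18225


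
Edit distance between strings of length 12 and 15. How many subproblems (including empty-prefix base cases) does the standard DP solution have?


The table includes base cases (empty prefixes).
Rows: (m+1) = 13
Columns: (n+1) = 16
Total = 13 * 16 = 208


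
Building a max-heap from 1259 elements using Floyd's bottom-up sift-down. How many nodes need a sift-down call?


In a heap of 1259 elements (0-indexed array):
  Last element index: 1258
  Parent of last element: floor((1258 - 1) / 2) = 628
  Internal nodes: indices 0 to 628
  Count = floor(1259/2) = 629


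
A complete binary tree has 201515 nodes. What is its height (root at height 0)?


In a complete binary tree, level k holds nodes 2^k .. 2^(k+1)-1 (1-indexed).
Height = floor(log2(n)) = floor(log2(201515)) = 17
Check: 2^17 = 131072 <= 201515 < 262144 = 2^18


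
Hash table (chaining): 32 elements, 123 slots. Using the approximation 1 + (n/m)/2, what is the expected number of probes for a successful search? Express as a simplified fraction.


Computing expected probes:
alpha = 32/123
= 1 + alpha/2
= 1 + 32/(2*123)
= (2*123 + 32) / (2*123)
= 278/246 = 139/123


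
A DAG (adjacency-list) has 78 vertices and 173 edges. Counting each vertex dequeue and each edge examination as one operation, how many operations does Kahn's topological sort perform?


V = 78 (vertex processing)
E = 173 (edge processing)
V + E = 78 + 173 = 251


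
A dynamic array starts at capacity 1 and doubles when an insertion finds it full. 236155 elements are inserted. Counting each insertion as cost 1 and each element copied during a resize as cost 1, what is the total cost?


n = 236155
Insertion costs: 236155
Resizes copy 1, 2, 4, ... up to the largest power of 2 that is <= n-1 = 236154, i.e. 131072.
Copy costs = 1 + 2 + 4 + 8 + 16 + 32 + 64 + 128 + 256 + 512 + 1024 + 2048 + 4096 + 8192 + 16384 + 32768 + 65536 + 131072 = 262143
Total = 236155 + 262143 = 498298


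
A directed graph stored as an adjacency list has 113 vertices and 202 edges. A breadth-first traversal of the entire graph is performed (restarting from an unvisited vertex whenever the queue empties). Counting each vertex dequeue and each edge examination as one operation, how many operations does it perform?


A full BFS traversal dequeues each vertex once and examines each edge once.
Vertex visits: 113
Edge visits: 202
V + E = 113 + 202 = 315


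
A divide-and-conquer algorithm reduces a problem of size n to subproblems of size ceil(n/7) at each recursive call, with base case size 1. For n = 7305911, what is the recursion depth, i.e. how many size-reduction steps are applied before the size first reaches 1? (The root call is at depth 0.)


Each step divides the size by 7 (rounding up); after k steps the size is ceil(n/7^k), which equals 1 exactly when 7^k >= n.
So the depth is the smallest k with 7^k >= 7305911, i.e. ceil(log_7(7305911)).
7^8 = 5764801 < 7305911 <= 40353607 = 7^9
Recursion depth = 9


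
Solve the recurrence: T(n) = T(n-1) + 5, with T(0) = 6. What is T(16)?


Unrolling the recurrence:
T(16) = T(15) + 5
       = T(14) + 5 + 5
       = T(13) + 5*3
       ...
       = T(0) + 5*16
       = 6 + 80 = 86


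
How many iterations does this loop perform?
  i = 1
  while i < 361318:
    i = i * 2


The loop variable doubles each iteration:
i = 1 -> 2 -> 4 -> 8 -> 16 -> 32 -> 64 -> 128 -> 256 -> 512 -> 1024 -> 2048 -> 4096 -> 8192 -> 16384 -> 32768 -> 65536 -> 131072 -> 262144 -> 524288 (stop, 524288 >= 361318)
Number of doublings = ceil(log2(361318)) = 19


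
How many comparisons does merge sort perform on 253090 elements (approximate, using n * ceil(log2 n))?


Recursion depth: ceil(log2(253090)) = 18
Each recursion level merges n = 253090 elements
Total = 253090 * 18 = 4555620


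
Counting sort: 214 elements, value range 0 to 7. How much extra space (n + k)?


n = 214 (output array)
k = 8 (count array for 8 distinct values)
Extra space = 214 + 8 = 222


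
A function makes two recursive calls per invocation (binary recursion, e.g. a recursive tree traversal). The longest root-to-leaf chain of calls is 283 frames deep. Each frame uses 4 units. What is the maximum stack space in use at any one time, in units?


Binary recursion: the two calls run one after the other, so only one root-to-leaf chain of frames is on the stack at a time.
Maximum depth (longest chain) = 283 frames
Each frame = 4 units
Max stack space = 283 * 4 = 1132


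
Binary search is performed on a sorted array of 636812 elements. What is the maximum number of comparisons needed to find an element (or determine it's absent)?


Binary search halves the search space each comparison:
  Step 1: search space = 636812 -> 318406
  Step 2: search space = 318406 -> 159203
  Step 3: search space = 159203 -> 79601
  Step 4: search space = 79601 -> 39800
  Step 5: search space = 39800 -> 19900
  Step 6: search space = 19900 -> 9950
  Step 7: search space = 9950 -> 4975
  Step 8: search space = 4975 -> 2487
  Step 9: search space = 2487 -> 1243
  Step 10: search space = 1243 -> 621
  Step 11: search space = 621 -> 310
  Step 12: search space = 310 -> 155
  Step 13: search space = 155 -> 77
  Step 14: search space = 77 -> 38
  Step 15: search space = 38 -> 19
  Step 16: search space = 19 -> 9
  Step 17: search space = 9 -> 4
  Step 18: search space = 4 -> 2
  Step 19: search space = 2 -> 1
  Step 20: search space = 1 (final check)
Maximum comparisons = floor(log2(636812)) + 1 = 19 + 1 = 20


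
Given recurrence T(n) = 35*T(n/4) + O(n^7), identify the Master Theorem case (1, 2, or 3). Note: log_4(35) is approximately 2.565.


Master Theorem parameters: a=35, b=4, c=7
log_b(a) = 2.565
Compare b^c with a: 4^7 = 16384 > 35, so c > log_b(a).
Comparing c=7 vs log_b(a)=2.565:
7 > 2.565 => Case 3
Result: T(n) = O(n^7)
Master Theorem case = 3


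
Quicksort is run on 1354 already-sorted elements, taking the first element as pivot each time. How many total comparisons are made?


Sum of comparisons per partition:
1353 + 1352 + ... + 1 + 0
= 1354 * (1354 - 1) / 2
= 1354 * 1353 / 2
= 915981


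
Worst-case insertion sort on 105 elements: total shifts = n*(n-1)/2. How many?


Sum of shifts = 1 + 2 + 3 + ... + 104
= 105 * 104 / 2
= 10920 / 2
= 5460


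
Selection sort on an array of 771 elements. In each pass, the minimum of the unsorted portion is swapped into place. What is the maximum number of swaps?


Selection sort performs one swap per pass:
  Pass 1: find min in positions 0 to 770, swap with position 0
  Pass 2: find min in positions 1 to 770, swap with position 1
  Pass 3: find min in positions 2 to 770, swap with position 2
  Pass 4: find min in positions 3 to 770, swap with position 3
  Pass 5: find min in positions 4 to 770, swap with position 4
  ... (765 more passes)
Total passes (and swaps) = n - 1 = 771 - 1 = 770


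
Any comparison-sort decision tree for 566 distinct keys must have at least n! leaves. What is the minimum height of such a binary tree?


A binary decision tree of height h has at most 2^h leaves and needs at least n! of them, so h >= ceil(log2(n!)).
566! is far too large to multiply out, so use Stirling's series:
  ln(n!) ~ n ln n - n + (1/2) ln(2 pi n) + 1/(12n)  (error below 1/(360 n^3), negligible here)
  ln(566) = 6.3385941
  n ln n = 566 * 6.3385941 = 3587.6443
  (1/2) ln(2 pi * 566) = (1/2) ln(3556.2829) = 4.0882
  1/(12*566) = 0.0001
  ln(566!) ~ 3587.6443 - 566 + 4.0882 + 0.0001 = 3025.7326
Convert to base 2: log2(566!) = 3025.7326 / ln 2 = 3025.7326 / 0.69314718 = 4365.2094
ceil(4365.2094) = 4366


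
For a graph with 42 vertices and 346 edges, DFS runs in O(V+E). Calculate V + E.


A full DFS traversal visits each vertex once and examines each edge once.
V = 42
E = 346
Sum = 42 + 346 = 388


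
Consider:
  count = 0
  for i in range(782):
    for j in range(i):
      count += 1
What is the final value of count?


For each i, the inner loop runs i times:
  i=0: inner runs 0 times
  i=1: inner runs 1 time
  i=2: inner runs 2 times
  i=3: inner runs 3 times
  i=4: inner runs 4 times
  i=5: inner runs 5 times
  i=6: inner runs 6 times
  i=7: inner runs 7 times
  ...
Total = 0 + 1 + 2 + ... + 781 = 782*(782-1)/2 = 305371


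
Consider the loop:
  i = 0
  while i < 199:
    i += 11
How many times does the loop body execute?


Starting at i = 0, each iteration adds 11.
Iterations until i >= 199:
  Iteration 1: i = 0 -> i = 11
  Iteration 2: i = 11 -> i = 22
  Iteration 3: i = 22 -> i = 33
  Iteration 4: i = 33 -> i = 44
  Iteration 5: i = 44 -> i = 55
  Iteration 6: i = 55 -> i = 66
  Iteration 7: i = 66 -> i = 77
  Iteration 8: i = 77 -> i = 88
  ... continuing ...
Total iterations = ceil(199/11) = 19


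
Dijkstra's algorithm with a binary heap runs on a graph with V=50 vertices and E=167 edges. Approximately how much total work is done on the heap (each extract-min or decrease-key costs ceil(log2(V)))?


Dijkstra with a binary heap: each vertex is extracted once, each edge may relax once.
Each heap operation costs O(log V).
V + E = 50 + 167 = 217
ceil(log2(50)) = 6 (since 2^5 = 32 < 50 <= 64 = 2^6)
Total heap work = (V+E) * ceil(log2(V)) = 217 * 6 = 1302


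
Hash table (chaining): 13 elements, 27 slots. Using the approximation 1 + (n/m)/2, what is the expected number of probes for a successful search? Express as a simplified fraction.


Computing expected probes:
alpha = 13/27
= 1 + alpha/2
= 1 + 13/(2*27)
= (2*27 + 13) / (2*27)
= 67/54


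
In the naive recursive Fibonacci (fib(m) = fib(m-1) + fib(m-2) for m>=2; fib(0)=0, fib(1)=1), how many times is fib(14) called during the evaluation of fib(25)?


Let N(m) = number of times fib(m) is called while evaluating fib(25).
N(25) = 1 (the initial call).
N(24) = 1 (only fib(25) calls it).
For 1 <= m <= 23: fib(m) is called by fib(m+1) and fib(m+2), so
  N(m) = N(m+1) + N(m+2).
fib(0) is called only by fib(2), so N(0) = N(2).
Walk down from m=25:
  N(25)=1, N(24)=1, N(23)=2, N(22)=3, N(21)=5, N(20)=8, N(19)=13, N(18)=21, N(17)=34, N(16)=55, N(15)=89, N(14)=144
N(14) = 144


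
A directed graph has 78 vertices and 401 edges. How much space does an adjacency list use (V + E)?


Adjacency list: one list head per vertex + one entry per edge
Vertex heads: 78
Edge entries: 401
Total = 78 + 401 = 479


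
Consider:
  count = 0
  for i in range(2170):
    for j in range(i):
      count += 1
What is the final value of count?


For each i, the inner loop runs i times:
  i=0: inner runs 0 times
  i=1: inner runs 1 time
  i=2: inner runs 2 times
  i=3: inner runs 3 times
  i=4: inner runs 4 times
  i=5: inner runs 5 times
  i=6: inner runs 6 times
  i=7: inner runs 7 times
  ...
Total = 0 + 1 + 2 + ... + 2169 = 2170*(2170-1)/2 = 2353365


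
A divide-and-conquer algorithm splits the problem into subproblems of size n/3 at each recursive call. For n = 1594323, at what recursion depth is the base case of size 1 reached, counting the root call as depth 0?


At each depth, the problem size is divided by 3:
  Depth 0: problem size = 1594323
  Depth 1: problem size = 531441
  Depth 2: problem size = 177147
  Depth 3: problem size = 59049
  Depth 4: problem size = 19683
  Depth 5: problem size = 6561
  Depth 6: problem size = 2187
  Depth 7: problem size = 729
  Depth 8: problem size = 243
  Depth 9: problem size = 81
  Depth 10: problem size = 27
  Depth 11: problem size = 9
  Depth 12: problem size = 3
  Depth 13: problem size = 1 (base case)
The base case is reached at depth log_3(1594323) = 13 (the tree has 14 levels counting depth 0, but the depth asked for is 13).
Recursion depth = 13
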